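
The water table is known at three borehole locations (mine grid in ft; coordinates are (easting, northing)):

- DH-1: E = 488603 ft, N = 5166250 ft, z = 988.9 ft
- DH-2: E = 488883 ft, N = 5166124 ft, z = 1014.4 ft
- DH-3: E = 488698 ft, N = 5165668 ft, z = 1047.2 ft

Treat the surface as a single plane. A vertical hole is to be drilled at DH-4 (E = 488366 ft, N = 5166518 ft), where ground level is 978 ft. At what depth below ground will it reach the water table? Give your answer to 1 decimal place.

Let the plane be z = a·E + b·N + c.
DH-2−DH-1: 280a − 126b = 25.5;  DH-3−DH-1: 95a − 582b = 58.3.
Solving gives a = 0.049640374, b = −0.092069011.
Then c = 988.9 − a·488603 − b·5166250 = 452385.99.
At (488366, 5166518): z_contact = 24242.67 − 475676.20 + 452385.99 = 952.46 ft.
Depth below ground = 978 − 952.46 = 25.5 ft.

25.5 ft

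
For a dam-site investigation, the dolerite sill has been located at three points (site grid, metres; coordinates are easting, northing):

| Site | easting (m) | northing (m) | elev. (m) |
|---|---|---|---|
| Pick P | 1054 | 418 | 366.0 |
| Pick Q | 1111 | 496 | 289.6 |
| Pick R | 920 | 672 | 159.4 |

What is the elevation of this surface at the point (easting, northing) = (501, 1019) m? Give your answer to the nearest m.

-92 m

Let the plane be z = a·easting + b·northing + c.
Pick Q−Pick P: 57a + 78b = −76.4;  Pick R−Pick P: −134a + 254b = −206.6.
Solving gives a = −0.13200, b = −0.88302.
Then c = 366 − a·1054 − b·418 = 874.23.
At (501, 1019): z = −66.1 − 899.8 + 874.23 = -91.7 m.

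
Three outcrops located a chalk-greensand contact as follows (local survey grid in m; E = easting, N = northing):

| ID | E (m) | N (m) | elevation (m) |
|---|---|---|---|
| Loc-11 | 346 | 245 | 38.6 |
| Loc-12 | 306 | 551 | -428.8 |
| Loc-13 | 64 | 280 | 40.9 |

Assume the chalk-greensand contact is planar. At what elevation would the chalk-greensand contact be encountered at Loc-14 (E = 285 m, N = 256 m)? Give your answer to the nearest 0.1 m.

Two edge vectors: Loc-11→Loc-12 = (-40, 306, -467.4), Loc-11→Loc-13 = (-282, 35, 2.3).
Normal n = (Loc-11→Loc-12) × (Loc-11→Loc-13) = (17062.8, 131898.8, 84892).
So ∂z/∂E = −n_x/n_z = −0.20099 and ∂z/∂N = −n_y/n_z = −1.55372.
Intercept c from Loc-11: 38.6 + 69.54 + 380.66 = 488.81.
At (285, 256): z = −57.3 − 397.8 + 488.81 = 33.8 m.

33.8 m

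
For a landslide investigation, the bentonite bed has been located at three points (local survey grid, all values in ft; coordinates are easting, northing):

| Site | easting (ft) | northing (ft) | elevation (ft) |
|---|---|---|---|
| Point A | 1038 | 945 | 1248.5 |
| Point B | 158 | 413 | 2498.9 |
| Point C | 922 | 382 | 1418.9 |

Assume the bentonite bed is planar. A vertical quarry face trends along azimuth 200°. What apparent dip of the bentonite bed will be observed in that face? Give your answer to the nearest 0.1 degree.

Two edge vectors: Point A→Point B = (-880, -532, 1250.4), Point A→Point C = (-116, -563, 170.4).
Normal n = (Point A→Point B) × (Point A→Point C) = (613322.4, 4905.6, 433728).
So ∂z/∂easting = −n_x/n_z = −1.41407 and ∂z/∂northing = −n_y/n_z = −0.01131.
Unit vector along 200° is (sin 200°, cos 200°) = (-0.3420, -0.9397).
Slope in that direction = a·(-0.3420) + b·(-0.9397) = 0.49427.
Apparent dip = arctan|0.49427| = 26.3° (true dip is 54.7°, so apparent ≤ true as expected).

26.3°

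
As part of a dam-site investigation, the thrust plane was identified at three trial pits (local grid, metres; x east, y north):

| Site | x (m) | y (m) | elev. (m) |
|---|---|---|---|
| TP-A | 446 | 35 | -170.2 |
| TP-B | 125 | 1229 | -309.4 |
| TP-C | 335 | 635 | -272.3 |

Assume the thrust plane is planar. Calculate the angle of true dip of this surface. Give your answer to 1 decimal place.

Two edge vectors: TP-A→TP-B = (-321, 1194, -139.2), TP-A→TP-C = (-111, 600, -102.1).
Normal n = (TP-A→TP-B) × (TP-A→TP-C) = (-38387.4, -17322.9, -60066).
So ∂z/∂x = −n_x/n_z = −0.63909 and ∂z/∂y = −n_y/n_z = −0.28840.
Gradient magnitude |∇z| = √(a² + b²) = √(0.40843 + 0.08317) = 0.70115.
True dip = arctan(0.70115) = 35.0°, dipping toward ENE (azimuth ≈ 066°).

35.0°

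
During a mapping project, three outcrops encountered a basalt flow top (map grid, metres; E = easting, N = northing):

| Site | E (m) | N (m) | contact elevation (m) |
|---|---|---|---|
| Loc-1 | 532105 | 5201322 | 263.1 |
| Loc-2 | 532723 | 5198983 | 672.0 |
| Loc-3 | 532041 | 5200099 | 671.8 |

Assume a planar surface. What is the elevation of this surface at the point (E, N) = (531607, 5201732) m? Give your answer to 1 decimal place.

387.6 m

Two edge vectors: Loc-1→Loc-2 = (618, -2339, 408.9), Loc-1→Loc-3 = (-64, -1223, 408.7).
Normal n = (Loc-1→Loc-2) × (Loc-1→Loc-3) = (-455864.6, -278746.2, -905510).
So ∂z/∂E = −n_x/n_z = −0.503434087 and ∂z/∂N = −n_y/n_z = −0.307833376.
Intercept c from Loc-1: 263.1 + 267879.79 + 1601140.51 = 1869283.40.
At (531607, 5201732): z = −267629.1 − 1601266.7 + 1869283.40 = 387.6 m.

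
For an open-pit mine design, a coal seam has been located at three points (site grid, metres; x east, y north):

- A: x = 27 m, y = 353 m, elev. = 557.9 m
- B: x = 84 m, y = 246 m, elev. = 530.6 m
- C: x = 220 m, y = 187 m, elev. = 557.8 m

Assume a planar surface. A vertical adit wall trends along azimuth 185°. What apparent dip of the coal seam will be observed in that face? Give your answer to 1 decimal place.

Let the plane be z = a·x + b·y + c.
B−A: 57a − 107b = −27.3;  C−A: 193a − 166b = −0.1.
Solving gives a = 0.40407, b = 0.47039.
Unit vector along 185° is (sin 185°, cos 185°) = (-0.0872, -0.9962).
Slope in that direction = a·(-0.0872) + b·(-0.9962) = −0.50382.
Apparent dip = arctan|0.50382| = 26.7° (true dip is 31.8°, so apparent ≤ true as expected).

26.7°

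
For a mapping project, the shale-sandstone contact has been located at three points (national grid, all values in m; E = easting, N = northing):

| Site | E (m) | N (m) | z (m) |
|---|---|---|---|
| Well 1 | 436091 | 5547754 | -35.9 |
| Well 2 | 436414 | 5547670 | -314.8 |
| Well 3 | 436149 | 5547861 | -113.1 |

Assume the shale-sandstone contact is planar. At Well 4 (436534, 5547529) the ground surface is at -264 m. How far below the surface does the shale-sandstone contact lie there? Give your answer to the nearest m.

Two edge vectors: Well 1→Well 2 = (323, -84, -278.9), Well 1→Well 3 = (58, 107, -77.2).
Normal n = (Well 1→Well 2) × (Well 1→Well 3) = (36327.1, 8759.4, 39433).
So ∂z/∂E = −n_x/n_z = −0.92123602 and ∂z/∂N = −n_y/n_z = −0.22213375.
Intercept c from Well 1: -35.9 + 401742.74 + 1232343.38 = 1634050.21.
At (436534, 5547529): z_contact = −402150.8 − 1232293.4 + 1634050.21 = -394.0 m.
Depth below ground = -264 − (-394.0) = 130 m.

130 m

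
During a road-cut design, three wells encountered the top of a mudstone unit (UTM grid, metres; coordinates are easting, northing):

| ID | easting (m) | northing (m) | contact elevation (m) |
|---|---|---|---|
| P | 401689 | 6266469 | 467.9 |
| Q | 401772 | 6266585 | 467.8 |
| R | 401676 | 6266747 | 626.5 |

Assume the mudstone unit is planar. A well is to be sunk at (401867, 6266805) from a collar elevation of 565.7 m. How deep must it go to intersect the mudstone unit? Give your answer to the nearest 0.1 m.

51.3 m

Let the plane be z = a·easting + b·northing + c.
Q−P: 83a + 116b = −0.1;  R−P: −13a + 278b = 158.6.
Solving gives a = −0.749548450, b = 0.535452770.
Then c = 467.9 − a·401689 − b·6266469 = −3053844.92.
At (401867, 6266805): z_contact = −301218.79 + 3355578.10 − 3053844.92 = 514.39 m.
Depth below ground = 565.7 − 514.39 = 51.3 m.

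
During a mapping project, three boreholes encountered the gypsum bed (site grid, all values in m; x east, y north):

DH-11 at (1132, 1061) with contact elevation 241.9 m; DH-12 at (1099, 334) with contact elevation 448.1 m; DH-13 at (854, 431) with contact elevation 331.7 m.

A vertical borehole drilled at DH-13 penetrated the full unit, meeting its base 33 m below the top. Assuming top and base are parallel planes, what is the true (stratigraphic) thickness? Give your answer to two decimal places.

29.91 m

Let the plane be z = a·x + b·y + c.
DH-12−DH-11: −33a − 727b = 206.2;  DH-13−DH-11: −278a − 630b = 89.8.
Solving gives a = 0.35640, b = −0.29981.
|∇z| = √(a²+b²) = 0.46573, so dip δ = arctan(0.46573) = 24.97°.
True thickness = vertical thickness × cos δ = 33 × cos 24.97° = 29.91 m.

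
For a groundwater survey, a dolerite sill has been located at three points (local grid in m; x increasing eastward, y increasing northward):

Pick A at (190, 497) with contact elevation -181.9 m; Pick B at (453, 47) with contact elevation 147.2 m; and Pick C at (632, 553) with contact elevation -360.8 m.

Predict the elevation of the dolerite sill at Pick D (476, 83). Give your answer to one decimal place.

108.1 m

Two edge vectors: Pick A→Pick B = (263, -450, 329.1), Pick A→Pick C = (442, 56, -178.9).
Normal n = (Pick A→Pick B) × (Pick A→Pick C) = (62075.4, 192512.9, 213628).
So ∂z/∂x = −n_x/n_z = −0.29058 and ∂z/∂y = −n_y/n_z = −0.90116.
Intercept c from Pick A: -181.9 + 55.21 + 447.88 = 321.19.
At (476, 83): z = −138.3 − 74.8 + 321.19 = 108.1 m.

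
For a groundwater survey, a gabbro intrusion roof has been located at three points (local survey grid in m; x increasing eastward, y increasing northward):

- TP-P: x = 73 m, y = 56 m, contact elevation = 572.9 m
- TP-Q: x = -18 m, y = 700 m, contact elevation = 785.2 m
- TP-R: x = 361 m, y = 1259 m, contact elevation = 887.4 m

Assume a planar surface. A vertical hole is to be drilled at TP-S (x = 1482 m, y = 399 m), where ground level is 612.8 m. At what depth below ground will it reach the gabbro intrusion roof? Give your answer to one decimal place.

188.0 m

Two edge vectors: TP-P→TP-Q = (-91, 644, 212.3), TP-P→TP-R = (288, 1203, 314.5).
Normal n = (TP-P→TP-Q) × (TP-P→TP-R) = (-52858.9, 89761.9, -294945).
So ∂z/∂x = −n_x/n_z = −0.179216 and ∂z/∂y = −n_y/n_z = 0.304334.
Intercept c from TP-P: 572.9 + 13.08 − 17.04 = 568.94.
At (1482, 399): z_contact = −265.60 + 121.43 + 568.94 = 424.77 m.
Depth below ground = 612.8 − 424.77 = 188.0 m.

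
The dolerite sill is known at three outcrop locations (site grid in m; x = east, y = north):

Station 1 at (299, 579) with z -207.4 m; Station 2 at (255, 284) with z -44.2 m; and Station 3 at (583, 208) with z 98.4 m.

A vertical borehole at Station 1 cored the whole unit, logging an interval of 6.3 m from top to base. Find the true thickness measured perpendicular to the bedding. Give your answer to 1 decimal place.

5.2 m

Let the plane be z = a·x + b·y + c.
Station 2−Station 1: −44a − 295b = 163.2;  Station 3−Station 1: 284a − 371b = 305.8.
Solving gives a = 0.29633, b = −0.59742.
|∇z| = √(a²+b²) = 0.66687, so dip δ = arctan(0.66687) = 33.70°.
True thickness = vertical thickness × cos δ = 6.3 × cos 33.70° = 5.2 m.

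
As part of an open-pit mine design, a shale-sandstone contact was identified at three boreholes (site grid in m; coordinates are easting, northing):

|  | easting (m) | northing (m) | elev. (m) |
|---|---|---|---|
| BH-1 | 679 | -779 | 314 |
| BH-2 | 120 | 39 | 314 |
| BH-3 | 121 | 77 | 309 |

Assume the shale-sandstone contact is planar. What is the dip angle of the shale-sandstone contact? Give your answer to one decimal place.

Let the plane be z = a·easting + b·northing + c.
BH-2−BH-1: −559a + 818b = 0;  BH-3−BH-1: −558a + 856b = −5.
Solving gives a = −0.18540, b = −0.12670.
Gradient magnitude |∇z| = √(a² + b²) = √(0.03437 + 0.01605) = 0.22456.
True dip = arctan(0.22456) = 12.7°, dipping toward NE (azimuth ≈ 056°).

12.7°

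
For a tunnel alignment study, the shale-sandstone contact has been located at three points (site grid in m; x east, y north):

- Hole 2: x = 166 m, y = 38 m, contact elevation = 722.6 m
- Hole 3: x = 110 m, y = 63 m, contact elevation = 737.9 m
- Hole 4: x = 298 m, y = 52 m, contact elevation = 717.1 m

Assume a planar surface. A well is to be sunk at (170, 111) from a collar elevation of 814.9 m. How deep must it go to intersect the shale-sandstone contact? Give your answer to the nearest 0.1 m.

Let the plane be z = a·x + b·y + c.
Hole 3−Hole 2: −56a + 25b = 15.3;  Hole 4−Hole 2: 132a + 14b = −5.5.
Solving gives a = −0.08612, b = 0.41910.
Then c = 722.6 − a·166 − b·38 = 720.97.
At (170, 111): z_contact = −14.64 + 46.52 + 720.97 = 752.85 m.
Depth below ground = 814.9 − 752.85 = 62.1 m.

62.1 m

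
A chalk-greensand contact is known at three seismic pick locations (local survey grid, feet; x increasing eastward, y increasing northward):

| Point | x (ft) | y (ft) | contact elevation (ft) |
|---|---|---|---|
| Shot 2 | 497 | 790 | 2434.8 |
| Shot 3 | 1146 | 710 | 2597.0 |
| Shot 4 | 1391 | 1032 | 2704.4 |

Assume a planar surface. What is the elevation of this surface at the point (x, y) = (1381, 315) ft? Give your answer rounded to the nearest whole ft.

2608 ft

Two edge vectors: Shot 2→Shot 3 = (649, -80, 162.2), Shot 2→Shot 4 = (894, 242, 269.6).
Normal n = (Shot 2→Shot 3) × (Shot 2→Shot 4) = (-60820.4, -29963.6, 228578).
So ∂z/∂x = −n_x/n_z = 0.26608 and ∂z/∂y = −n_y/n_z = 0.13109.
Intercept c from Shot 2: 2434.8 − 132.24 − 103.56 = 2199.00.
At (1381, 315): z = 367.5 + 41.3 + 2199.00 = 2607.7 ft.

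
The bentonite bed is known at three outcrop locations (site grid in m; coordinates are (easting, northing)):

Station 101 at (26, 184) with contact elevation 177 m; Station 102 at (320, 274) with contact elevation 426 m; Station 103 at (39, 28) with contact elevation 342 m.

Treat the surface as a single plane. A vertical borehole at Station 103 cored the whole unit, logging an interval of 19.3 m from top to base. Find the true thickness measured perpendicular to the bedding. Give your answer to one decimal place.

Let the plane be z = a·E + b·N + c.
Station 102−Station 101: 294a + 90b = 249;  Station 103−Station 101: 13a − 156b = 165.
Solving gives a = 1.14160, b = −0.96256.
|∇z| = √(a²+b²) = 1.49324, so dip δ = arctan(1.49324) = 56.19°.
True thickness = vertical thickness × cos δ = 19.3 × cos 56.19° = 10.7 m.

10.7 m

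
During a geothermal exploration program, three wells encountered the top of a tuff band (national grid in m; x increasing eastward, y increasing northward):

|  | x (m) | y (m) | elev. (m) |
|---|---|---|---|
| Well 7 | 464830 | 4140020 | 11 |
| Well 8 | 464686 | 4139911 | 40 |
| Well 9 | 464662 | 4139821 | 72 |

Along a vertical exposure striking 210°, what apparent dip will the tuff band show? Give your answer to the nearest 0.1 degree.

Let the plane be z = a·x + b·y + c.
Well 8−Well 7: −144a − 109b = 29;  Well 9−Well 7: −168a − 199b = 61.
Solving gives a = 0.08488, b = −0.37819.
Unit vector along 210° is (sin 210°, cos 210°) = (-0.5000, -0.8660).
Slope in that direction = a·(-0.5000) + b·(-0.8660) = 0.28508.
Apparent dip = arctan|0.28508| = 15.9° (true dip is 21.2°, so apparent ≤ true as expected).

15.9°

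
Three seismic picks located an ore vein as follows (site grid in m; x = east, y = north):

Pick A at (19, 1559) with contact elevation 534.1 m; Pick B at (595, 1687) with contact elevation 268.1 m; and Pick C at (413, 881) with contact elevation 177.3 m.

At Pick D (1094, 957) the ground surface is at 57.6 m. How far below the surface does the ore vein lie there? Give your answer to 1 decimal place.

212.0 m

Let the plane be z = a·x + b·y + c.
Pick B−Pick A: 576a + 128b = −266;  Pick C−Pick A: 394a − 678b = −356.8.
Solving gives a = −0.512560, b = 0.228394.
Then c = 534.1 − a·19 − b·1559 = 187.77.
At (1094, 957): z_contact = −560.74 + 218.57 + 187.77 = -154.40 m.
Depth below ground = 57.6 − (-154.40) = 212.0 m.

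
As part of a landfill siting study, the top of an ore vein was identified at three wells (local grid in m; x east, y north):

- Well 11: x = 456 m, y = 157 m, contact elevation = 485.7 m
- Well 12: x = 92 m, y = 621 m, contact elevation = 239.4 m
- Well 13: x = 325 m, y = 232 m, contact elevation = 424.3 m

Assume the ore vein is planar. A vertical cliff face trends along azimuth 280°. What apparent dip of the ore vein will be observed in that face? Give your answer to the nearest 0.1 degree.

19.1°

Two edge vectors: Well 11→Well 12 = (-364, 464, -246.3), Well 11→Well 13 = (-131, 75, -61.4).
Normal n = (Well 11→Well 12) × (Well 11→Well 13) = (-10017.1, 9915.7, 33484).
So ∂z/∂x = −n_x/n_z = 0.29916 and ∂z/∂y = −n_y/n_z = −0.29613.
Unit vector along 280° is (sin 280°, cos 280°) = (-0.9848, 0.1736).
Slope in that direction = a·(-0.9848) + b·(0.1736) = −0.34604.
Apparent dip = arctan|0.34604| = 19.1° (true dip is 22.8°, so apparent ≤ true as expected).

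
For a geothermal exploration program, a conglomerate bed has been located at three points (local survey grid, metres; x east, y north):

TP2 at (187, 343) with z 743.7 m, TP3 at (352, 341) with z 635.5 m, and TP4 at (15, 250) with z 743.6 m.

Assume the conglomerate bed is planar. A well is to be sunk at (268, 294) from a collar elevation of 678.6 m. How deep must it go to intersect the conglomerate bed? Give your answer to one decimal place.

45.0 m

Let the plane be z = a·x + b·y + c.
TP3−TP2: 165a − 2b = −108.2;  TP4−TP2: −172a − 93b = −0.1.
Solving gives a = −0.64137, b = 1.18726.
Then c = 743.7 − a·187 − b·343 = 456.41.
At (268, 294): z_contact = −171.89 + 349.05 + 456.41 = 633.57 m.
Depth below ground = 678.6 − 633.57 = 45.0 m.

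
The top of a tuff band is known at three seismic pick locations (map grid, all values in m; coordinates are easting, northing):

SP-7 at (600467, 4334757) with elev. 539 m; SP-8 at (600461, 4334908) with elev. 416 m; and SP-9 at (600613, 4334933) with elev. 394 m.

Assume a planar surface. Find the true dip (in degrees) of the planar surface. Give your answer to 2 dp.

39.18°

Let the plane be z = a·easting + b·northing + c.
SP-8−SP-7: −6a + 151b = −123;  SP-9−SP-7: 146a + 176b = −145.
Solving gives a = −0.01069, b = −0.81499.
Gradient magnitude |∇z| = √(a² + b²) = √(0.00011 + 0.66422) = 0.81506.
True dip = arctan(0.81506) = 39.18°, dipping toward N (azimuth ≈ 001°).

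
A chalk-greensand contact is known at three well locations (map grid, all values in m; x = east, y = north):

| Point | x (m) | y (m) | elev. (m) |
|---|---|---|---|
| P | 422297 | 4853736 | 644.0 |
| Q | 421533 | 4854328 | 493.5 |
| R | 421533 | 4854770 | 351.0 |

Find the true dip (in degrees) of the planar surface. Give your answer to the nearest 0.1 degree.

18.1°

Let the plane be z = a·x + b·y + c.
Q−P: −764a + 592b = −150.5;  R−P: −764a + 1034b = −293.
Solving gives a = −0.05283, b = −0.32240.
Gradient magnitude |∇z| = √(a² + b²) = √(0.00279 + 0.10394) = 0.32670.
True dip = arctan(0.32670) = 18.1°, dipping toward N (azimuth ≈ 009°).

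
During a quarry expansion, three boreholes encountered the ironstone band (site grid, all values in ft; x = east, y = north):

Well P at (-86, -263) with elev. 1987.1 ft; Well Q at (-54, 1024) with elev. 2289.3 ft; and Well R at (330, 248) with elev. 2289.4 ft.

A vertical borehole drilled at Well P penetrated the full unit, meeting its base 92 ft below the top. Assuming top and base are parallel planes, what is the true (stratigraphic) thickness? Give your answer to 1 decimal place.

82.1 ft

Two edge vectors: Well P→Well Q = (32, 1287, 302.2), Well P→Well R = (416, 511, 302.3).
Normal n = (Well P→Well Q) × (Well P→Well R) = (234635.9, 116041.6, -519040).
So ∂z/∂x = −n_x/n_z = 0.45206 and ∂z/∂y = −n_y/n_z = 0.22357.
|∇z| = √(a²+b²) = 0.50432, so dip δ = arctan(0.50432) = 26.76°.
True thickness = vertical thickness × cos δ = 92 × cos 26.76° = 82.1 ft.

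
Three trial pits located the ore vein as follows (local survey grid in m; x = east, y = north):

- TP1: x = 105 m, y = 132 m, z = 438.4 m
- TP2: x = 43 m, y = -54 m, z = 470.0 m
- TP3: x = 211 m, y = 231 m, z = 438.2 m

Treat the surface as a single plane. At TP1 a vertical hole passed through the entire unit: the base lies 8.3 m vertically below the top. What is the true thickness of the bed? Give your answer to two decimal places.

Two edge vectors: TP1→TP2 = (-62, -186, 31.6), TP1→TP3 = (106, 99, -0.2).
Normal n = (TP1→TP2) × (TP1→TP3) = (-3091.2, 3337.2, 13578).
So ∂z/∂x = −n_x/n_z = 0.22766 and ∂z/∂y = −n_y/n_z = −0.24578.
|∇z| = √(a²+b²) = 0.33502, so dip δ = arctan(0.33502) = 18.52°.
True thickness = vertical thickness × cos δ = 8.3 × cos 18.52° = 7.87 m.

7.87 m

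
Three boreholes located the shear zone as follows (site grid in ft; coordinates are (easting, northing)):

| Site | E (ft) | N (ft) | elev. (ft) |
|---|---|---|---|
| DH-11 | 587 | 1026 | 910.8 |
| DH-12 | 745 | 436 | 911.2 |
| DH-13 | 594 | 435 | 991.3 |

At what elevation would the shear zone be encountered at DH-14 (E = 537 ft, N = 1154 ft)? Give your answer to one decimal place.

Two edge vectors: DH-11→DH-12 = (158, -590, 0.4), DH-11→DH-13 = (7, -591, 80.5).
Normal n = (DH-11→DH-12) × (DH-11→DH-13) = (-47258.6, -12716.2, -89248).
So ∂z/∂E = −n_x/n_z = −0.529520 and ∂z/∂N = −n_y/n_z = −0.142482.
Intercept c from DH-11: 910.8 + 310.83 + 146.19 = 1367.81.
At (537, 1154): z = −284.4 − 164.4 + 1367.81 = 919.0 ft.

919.0 ft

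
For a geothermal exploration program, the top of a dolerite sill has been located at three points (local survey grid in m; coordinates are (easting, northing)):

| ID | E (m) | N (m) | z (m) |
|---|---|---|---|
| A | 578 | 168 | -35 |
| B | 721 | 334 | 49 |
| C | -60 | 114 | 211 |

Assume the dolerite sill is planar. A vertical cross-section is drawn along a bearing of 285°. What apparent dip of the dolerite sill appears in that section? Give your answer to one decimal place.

Let the plane be z = a·E + b·N + c.
B−A: 143a + 166b = 84;  C−A: −638a − 54b = 246.
Solving gives a = −0.46210, b = 0.90410.
Unit vector along 285° is (sin 285°, cos 285°) = (-0.9659, 0.2588).
Slope in that direction = a·(-0.9659) + b·(0.2588) = 0.68036.
Apparent dip = arctan|0.68036| = 34.2° (true dip is 45.4°, so apparent ≤ true as expected).

34.2°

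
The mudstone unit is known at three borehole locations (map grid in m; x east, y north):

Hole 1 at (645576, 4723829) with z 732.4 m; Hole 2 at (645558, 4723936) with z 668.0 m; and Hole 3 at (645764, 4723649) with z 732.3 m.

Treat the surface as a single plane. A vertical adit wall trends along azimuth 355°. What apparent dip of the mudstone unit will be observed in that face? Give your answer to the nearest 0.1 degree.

33.2°

Let the plane be z = a·x + b·y + c.
Hole 2−Hole 1: −18a + 107b = −64.4;  Hole 3−Hole 1: 188a − 180b = −0.1.
Solving gives a = −0.68753, b = −0.71753.
Unit vector along 355° is (sin 355°, cos 355°) = (-0.0872, 0.9962).
Slope in that direction = a·(-0.0872) + b·(0.9962) = −0.65488.
Apparent dip = arctan|0.65488| = 33.2° (true dip is 44.8°, so apparent ≤ true as expected).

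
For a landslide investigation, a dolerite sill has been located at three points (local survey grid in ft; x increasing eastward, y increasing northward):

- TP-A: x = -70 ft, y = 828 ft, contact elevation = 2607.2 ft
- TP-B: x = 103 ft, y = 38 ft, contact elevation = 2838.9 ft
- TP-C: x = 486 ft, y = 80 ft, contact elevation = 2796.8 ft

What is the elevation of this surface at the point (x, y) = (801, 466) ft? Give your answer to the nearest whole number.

2653 ft

Two edge vectors: TP-A→TP-B = (173, -790, 231.7), TP-A→TP-C = (556, -748, 189.6).
Normal n = (TP-A→TP-B) × (TP-A→TP-C) = (23527.6, 96024.4, 309836).
So ∂z/∂x = −n_x/n_z = −0.07594 and ∂z/∂y = −n_y/n_z = −0.30992.
Intercept c from TP-A: 2607.2 − 5.32 + 256.61 = 2858.50.
At (801, 466): z = −60.8 − 144.4 + 2858.50 = 2653.3 ft.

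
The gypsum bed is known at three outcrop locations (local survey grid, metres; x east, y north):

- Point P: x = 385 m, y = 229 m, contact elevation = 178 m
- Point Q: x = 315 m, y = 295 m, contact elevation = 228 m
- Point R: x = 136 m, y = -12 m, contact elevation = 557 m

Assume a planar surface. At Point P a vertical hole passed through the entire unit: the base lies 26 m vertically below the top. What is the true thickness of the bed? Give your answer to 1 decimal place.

16.7 m

Let the plane be z = a·x + b·y + c.
Point Q−Point P: −70a + 66b = 50;  Point R−Point P: −249a − 241b = 379.
Solving gives a = −1.11290, b = −0.42277.
|∇z| = √(a²+b²) = 1.19050, so dip δ = arctan(1.19050) = 49.97°.
True thickness = vertical thickness × cos δ = 26 × cos 49.97° = 16.7 m.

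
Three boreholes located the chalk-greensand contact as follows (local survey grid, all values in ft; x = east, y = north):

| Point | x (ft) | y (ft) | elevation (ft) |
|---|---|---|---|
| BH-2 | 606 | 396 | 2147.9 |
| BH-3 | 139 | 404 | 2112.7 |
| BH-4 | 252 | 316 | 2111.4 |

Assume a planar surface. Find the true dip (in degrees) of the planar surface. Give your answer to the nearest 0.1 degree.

Two edge vectors: BH-2→BH-3 = (-467, 8, -35.2), BH-2→BH-4 = (-354, -80, -36.5).
Normal n = (BH-2→BH-3) × (BH-2→BH-4) = (-3108, -4584.7, 40192).
So ∂z/∂x = −n_x/n_z = 0.07733 and ∂z/∂y = −n_y/n_z = 0.11407.
Gradient magnitude |∇z| = √(a² + b²) = √(0.00598 + 0.01301) = 0.13781.
True dip = arctan(0.13781) = 7.8°, dipping toward SW (azimuth ≈ 214°).

7.8°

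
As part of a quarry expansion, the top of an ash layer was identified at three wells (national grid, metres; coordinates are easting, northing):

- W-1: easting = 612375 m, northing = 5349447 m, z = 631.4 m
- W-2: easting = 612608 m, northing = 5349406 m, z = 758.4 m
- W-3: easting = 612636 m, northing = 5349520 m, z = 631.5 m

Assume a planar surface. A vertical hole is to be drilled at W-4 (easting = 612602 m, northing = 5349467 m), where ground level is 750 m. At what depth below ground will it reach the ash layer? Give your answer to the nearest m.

Let the plane be z = a·easting + b·northing + c.
W-2−W-1: 233a − 41b = 127;  W-3−W-1: 261a + 73b = 0.1.
Solving gives a = 0.33472032, b = −1.19536990.
Then c = 631.4 − a·612375 − b·5349447 = 6190224.98.
At (612602, 5349467): z_contact = 205050.3 − 6394591.8 + 6190224.98 = 683.5 m.
Depth below ground = 750 − 683.5 = 67 m.

67 m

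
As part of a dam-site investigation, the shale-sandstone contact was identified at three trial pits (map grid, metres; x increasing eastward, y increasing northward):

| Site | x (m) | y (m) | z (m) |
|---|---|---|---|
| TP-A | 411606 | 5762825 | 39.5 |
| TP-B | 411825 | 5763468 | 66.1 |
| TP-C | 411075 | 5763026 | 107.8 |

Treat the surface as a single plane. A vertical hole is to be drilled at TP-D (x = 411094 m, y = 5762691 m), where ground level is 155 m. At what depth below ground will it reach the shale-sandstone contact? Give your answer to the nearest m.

74 m

Let the plane be z = a·x + b·y + c.
TP-B−TP-A: 219a + 643b = 26.6;  TP-C−TP-A: −531a + 201b = 68.3.
Solving gives a = −0.10006512, b = 0.07544986.
Then c = 39.5 − a·411606 − b·5762825 = −393577.44.
At (411094, 5762691): z_contact = −41136.2 + 434794.2 − 393577.44 = 80.6 m.
Depth below ground = 155 − 80.6 = 74 m.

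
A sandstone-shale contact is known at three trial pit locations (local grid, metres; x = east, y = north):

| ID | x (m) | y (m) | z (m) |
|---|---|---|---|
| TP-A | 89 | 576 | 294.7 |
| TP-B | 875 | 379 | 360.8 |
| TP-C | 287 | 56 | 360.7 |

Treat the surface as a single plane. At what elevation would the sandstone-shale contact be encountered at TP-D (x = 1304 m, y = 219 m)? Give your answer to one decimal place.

402.4 m

Two edge vectors: TP-A→TP-B = (786, -197, 66.1), TP-A→TP-C = (198, -520, 66).
Normal n = (TP-A→TP-B) × (TP-A→TP-C) = (21370, -38788.2, -369714).
So ∂z/∂x = −n_x/n_z = 0.057801 and ∂z/∂y = −n_y/n_z = −0.104914.
Intercept c from TP-A: 294.7 − 5.14 + 60.43 = 349.99.
At (1304, 219): z = 75.4 − 23.0 + 349.99 = 402.4 m.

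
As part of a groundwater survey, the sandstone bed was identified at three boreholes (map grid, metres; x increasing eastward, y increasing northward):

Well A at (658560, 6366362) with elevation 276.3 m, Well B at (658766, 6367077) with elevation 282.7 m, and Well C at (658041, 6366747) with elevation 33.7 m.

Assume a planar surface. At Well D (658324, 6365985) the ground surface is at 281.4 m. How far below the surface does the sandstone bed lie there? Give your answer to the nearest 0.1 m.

58.2 m

Let the plane be z = a·x + b·y + c.
Well B−Well A: 206a + 715b = 6.4;  Well C−Well A: −519a + 385b = −242.6.
Solving gives a = 0.390597143, b = −0.103584631.
Then c = 276.3 − a·658560 − b·6366362 = 402501.91.
At (658324, 6365985): z_contact = 257139.47 − 659418.21 + 402501.91 = 223.17 m.
Depth below ground = 281.4 − 223.17 = 58.2 m.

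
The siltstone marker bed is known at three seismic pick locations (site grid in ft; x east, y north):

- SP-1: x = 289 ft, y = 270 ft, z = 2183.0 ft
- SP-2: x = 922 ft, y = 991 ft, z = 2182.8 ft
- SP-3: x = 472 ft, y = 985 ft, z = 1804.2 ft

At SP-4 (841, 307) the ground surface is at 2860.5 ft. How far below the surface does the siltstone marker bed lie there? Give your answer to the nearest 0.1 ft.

Let the plane be z = a·x + b·y + c.
SP-2−SP-1: 633a + 721b = −0.2;  SP-3−SP-1: 183a + 715b = −378.8.
Solving gives a = 0.85130, b = −0.74768.
Then c = 2183 − a·289 − b·270 = 2138.85.
At (841, 307): z_contact = 715.95 − 229.54 + 2138.85 = 2625.25 ft.
Depth below ground = 2860.5 − 2625.25 = 235.2 ft.

235.2 ft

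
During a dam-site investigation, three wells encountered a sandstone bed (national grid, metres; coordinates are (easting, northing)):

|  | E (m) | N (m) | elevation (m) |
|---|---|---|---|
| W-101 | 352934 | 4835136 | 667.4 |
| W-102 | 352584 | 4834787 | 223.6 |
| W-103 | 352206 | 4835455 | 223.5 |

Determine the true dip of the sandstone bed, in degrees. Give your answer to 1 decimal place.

43.0°

Let the plane be z = a·E + b·N + c.
W-102−W-101: −350a − 349b = −443.8;  W-103−W-101: −728a + 319b = −443.9.
Solving gives a = 0.81071, b = 0.45860.
Gradient magnitude |∇z| = √(a² + b²) = √(0.65725 + 0.21032) = 0.93143.
True dip = arctan(0.93143) = 43.0°, dipping toward WSW (azimuth ≈ 241°).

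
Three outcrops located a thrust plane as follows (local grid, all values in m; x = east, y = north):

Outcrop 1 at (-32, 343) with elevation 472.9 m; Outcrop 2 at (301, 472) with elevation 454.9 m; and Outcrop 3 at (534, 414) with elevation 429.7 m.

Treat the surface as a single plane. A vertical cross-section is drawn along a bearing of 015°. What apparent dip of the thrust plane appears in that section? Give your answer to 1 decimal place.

Two edge vectors: Outcrop 1→Outcrop 2 = (333, 129, -18), Outcrop 1→Outcrop 3 = (566, 71, -43.2).
Normal n = (Outcrop 1→Outcrop 2) × (Outcrop 1→Outcrop 3) = (-4294.8, 4197.6, -49371).
So ∂z/∂x = −n_x/n_z = −0.08699 and ∂z/∂y = −n_y/n_z = 0.08502.
Unit vector along 015° is (sin 15°, cos 15°) = (0.2588, 0.9659).
Slope in that direction = a·(0.2588) + b·(0.9659) = 0.05961.
Apparent dip = arctan|0.05961| = 3.4° (true dip is 6.9°, so apparent ≤ true as expected).

3.4°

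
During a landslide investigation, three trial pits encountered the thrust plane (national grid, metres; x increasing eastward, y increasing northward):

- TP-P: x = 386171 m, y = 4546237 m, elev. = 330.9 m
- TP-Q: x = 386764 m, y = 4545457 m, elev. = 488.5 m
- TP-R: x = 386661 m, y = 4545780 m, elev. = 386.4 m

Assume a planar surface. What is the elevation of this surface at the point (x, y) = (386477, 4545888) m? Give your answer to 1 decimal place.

Let the plane be z = a·x + b·y + c.
TP-Q−TP-P: 593a − 780b = 157.6;  TP-R−TP-P: 490a − 457b = 55.5.
Solving gives a = −0.258394410, b = −0.398497289.
Then c = 330.9 − a·386171 − b·4546237 = 1911778.45.
At (386477, 4545888): z = −99863.5 − 1811524.0 + 1911778.45 = 390.9 m.

390.9 m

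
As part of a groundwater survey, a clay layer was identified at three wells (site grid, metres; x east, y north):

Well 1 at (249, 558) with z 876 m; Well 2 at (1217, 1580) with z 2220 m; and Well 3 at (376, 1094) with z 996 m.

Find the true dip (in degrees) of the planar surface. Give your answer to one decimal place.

Two edge vectors: Well 1→Well 2 = (968, 1022, 1344), Well 1→Well 3 = (127, 536, 120).
Normal n = (Well 1→Well 2) × (Well 1→Well 3) = (-597744, 54528, 389054).
So ∂z/∂x = −n_x/n_z = 1.53640 and ∂z/∂y = −n_y/n_z = −0.14016.
Gradient magnitude |∇z| = √(a² + b²) = √(2.36054 + 0.01964) = 1.54278.
True dip = arctan(1.54278) = 57.0°, dipping toward W (azimuth ≈ 275°).

57.0°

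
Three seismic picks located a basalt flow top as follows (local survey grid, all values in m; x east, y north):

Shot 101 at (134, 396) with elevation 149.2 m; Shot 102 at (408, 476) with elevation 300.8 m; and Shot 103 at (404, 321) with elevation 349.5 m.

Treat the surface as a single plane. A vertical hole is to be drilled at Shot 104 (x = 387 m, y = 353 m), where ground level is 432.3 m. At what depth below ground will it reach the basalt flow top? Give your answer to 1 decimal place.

Let the plane be z = a·x + b·y + c.
Shot 102−Shot 101: 274a + 80b = 151.6;  Shot 103−Shot 101: 270a − 75b = 200.3.
Solving gives a = 0.64992, b = −0.33097.
Then c = 149.2 − a·134 − b·396 = 193.17.
At (387, 353): z_contact = 251.52 − 116.83 + 193.17 = 327.86 m.
Depth below ground = 432.3 − 327.86 = 104.4 m.

104.4 m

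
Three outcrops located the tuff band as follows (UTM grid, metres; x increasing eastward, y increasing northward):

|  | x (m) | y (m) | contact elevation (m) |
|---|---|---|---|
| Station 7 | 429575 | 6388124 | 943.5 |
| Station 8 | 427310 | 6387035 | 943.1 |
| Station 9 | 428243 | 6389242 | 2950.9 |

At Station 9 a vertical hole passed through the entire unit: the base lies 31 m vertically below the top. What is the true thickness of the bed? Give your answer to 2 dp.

Let the plane be z = a·x + b·y + c.
Station 8−Station 7: −2265a − 1089b = −0.4;  Station 9−Station 7: −1332a + 1118b = 2007.4.
Solving gives a = −0.54876, b = 1.14173.
|∇z| = √(a²+b²) = 1.26676, so dip δ = arctan(1.26676) = 51.71°.
True thickness = vertical thickness × cos δ = 31 × cos 51.71° = 19.21 m.

19.21 m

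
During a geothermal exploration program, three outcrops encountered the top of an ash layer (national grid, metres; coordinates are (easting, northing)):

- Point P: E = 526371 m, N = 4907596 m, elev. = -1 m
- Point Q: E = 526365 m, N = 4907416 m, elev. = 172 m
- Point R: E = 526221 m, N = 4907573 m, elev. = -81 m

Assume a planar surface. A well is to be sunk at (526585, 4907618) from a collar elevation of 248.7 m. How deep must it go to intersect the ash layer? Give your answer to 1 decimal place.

Let the plane be z = a·E + b·N + c.
Point Q−Point P: −6a − 180b = 173;  Point R−Point P: −150a − 23b = −80.
Solving gives a = 0.684200730, b = −0.983917802.
Then c = -1 − a·526371 − b·4907596 = 4468526.65.
At (526585, 4907618): z_contact = 360289.84 − 4828692.72 + 4468526.65 = 123.77 m.
Depth below ground = 248.7 − 123.77 = 124.9 m.

124.9 m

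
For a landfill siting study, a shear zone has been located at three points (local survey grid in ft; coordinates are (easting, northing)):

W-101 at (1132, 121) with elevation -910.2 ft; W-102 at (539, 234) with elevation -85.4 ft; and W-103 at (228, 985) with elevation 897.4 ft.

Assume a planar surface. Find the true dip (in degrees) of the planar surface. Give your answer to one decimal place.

Two edge vectors: W-101→W-102 = (-593, 113, 824.8), W-101→W-103 = (-904, 864, 1807.6).
Normal n = (W-101→W-102) × (W-101→W-103) = (-508368.4, 326287.6, -410200).
So ∂z/∂E = −n_x/n_z = −1.23932 and ∂z/∂N = −n_y/n_z = 0.79544.
Gradient magnitude |∇z| = √(a² + b²) = √(1.53591 + 0.63272) = 1.47263.
True dip = arctan(1.47263) = 55.8°, dipping toward ESE (azimuth ≈ 123°).

55.8°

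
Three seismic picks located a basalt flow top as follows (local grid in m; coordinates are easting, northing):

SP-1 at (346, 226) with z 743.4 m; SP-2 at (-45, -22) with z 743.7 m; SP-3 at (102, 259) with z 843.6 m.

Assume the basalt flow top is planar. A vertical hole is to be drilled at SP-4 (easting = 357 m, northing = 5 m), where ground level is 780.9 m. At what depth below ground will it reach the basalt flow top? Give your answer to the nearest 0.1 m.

158.9 m

Two edge vectors: SP-1→SP-2 = (-391, -248, 0.3), SP-1→SP-3 = (-244, 33, 100.2).
Normal n = (SP-1→SP-2) × (SP-1→SP-3) = (-24859.5, 39105, -73415).
So ∂z/∂easting = −n_x/n_z = −0.33862 and ∂z/∂northing = −n_y/n_z = 0.53266.
Intercept c from SP-1: 743.4 + 117.16 − 120.38 = 740.18.
At (357, 5): z_contact = −120.89 + 2.66 + 740.18 = 621.96 m.
Depth below ground = 780.9 − 621.96 = 158.9 m.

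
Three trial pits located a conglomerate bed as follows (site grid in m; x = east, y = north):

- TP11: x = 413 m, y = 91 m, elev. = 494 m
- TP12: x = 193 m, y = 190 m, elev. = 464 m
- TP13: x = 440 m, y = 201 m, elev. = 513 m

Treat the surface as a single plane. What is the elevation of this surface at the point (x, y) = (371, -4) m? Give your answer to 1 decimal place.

474.0 m

Let the plane be z = a·x + b·y + c.
TP12−TP11: −220a + 99b = −30;  TP13−TP11: 27a + 110b = 19.
Solving gives a = 0.19280, b = 0.12540.
Then c = 494 − a·413 − b·91 = 402.96.
At (371, -4): z = 71.5 − 0.5 + 402.96 = 474.0 m.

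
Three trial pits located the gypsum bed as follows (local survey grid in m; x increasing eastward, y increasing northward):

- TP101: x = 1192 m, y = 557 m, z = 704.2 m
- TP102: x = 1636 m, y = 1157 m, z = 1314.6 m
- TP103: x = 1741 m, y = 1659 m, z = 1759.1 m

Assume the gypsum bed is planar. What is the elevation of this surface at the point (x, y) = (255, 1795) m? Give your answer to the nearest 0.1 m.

1503.3 m

Two edge vectors: TP101→TP102 = (444, 600, 610.4), TP101→TP103 = (549, 1102, 1054.9).
Normal n = (TP101→TP102) × (TP101→TP103) = (-39720.8, -133266, 159888).
So ∂z/∂x = −n_x/n_z = 0.248429 and ∂z/∂y = −n_y/n_z = 0.833496.
Intercept c from TP101: 704.2 − 296.13 − 464.26 = −56.18.
At (255, 1795): z = 63.3 + 1496.1 − 56.18 = 1503.3 m.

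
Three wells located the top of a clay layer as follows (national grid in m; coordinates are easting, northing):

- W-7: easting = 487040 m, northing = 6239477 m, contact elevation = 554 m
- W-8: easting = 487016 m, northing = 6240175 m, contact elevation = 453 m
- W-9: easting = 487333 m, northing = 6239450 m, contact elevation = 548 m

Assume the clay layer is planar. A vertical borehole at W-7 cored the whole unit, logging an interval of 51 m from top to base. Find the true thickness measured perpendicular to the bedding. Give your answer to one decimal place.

Two edge vectors: W-7→W-8 = (-24, 698, -101), W-7→W-9 = (293, -27, -6).
Normal n = (W-7→W-8) × (W-7→W-9) = (-6915, -29737, -203866).
So ∂z/∂easting = −n_x/n_z = −0.03392 and ∂z/∂northing = −n_y/n_z = −0.14587.
|∇z| = √(a²+b²) = 0.14976, so dip δ = arctan(0.14976) = 8.52°.
True thickness = vertical thickness × cos δ = 51 × cos 8.52° = 50.4 m.

50.4 m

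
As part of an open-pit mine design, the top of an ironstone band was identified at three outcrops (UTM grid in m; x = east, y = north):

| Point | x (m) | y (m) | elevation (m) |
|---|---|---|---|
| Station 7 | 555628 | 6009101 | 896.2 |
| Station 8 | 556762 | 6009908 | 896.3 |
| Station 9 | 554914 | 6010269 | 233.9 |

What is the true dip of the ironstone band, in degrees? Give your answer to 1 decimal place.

Two edge vectors: Station 7→Station 8 = (1134, 807, 0.1), Station 7→Station 9 = (-714, 1168, -662.3).
Normal n = (Station 7→Station 8) × (Station 7→Station 9) = (-534592.9, 750976.8, 1900710).
So ∂z/∂x = −n_x/n_z = 0.28126 and ∂z/∂y = −n_y/n_z = −0.39510.
Gradient magnitude |∇z| = √(a² + b²) = √(0.07911 + 0.15611) = 0.48499.
True dip = arctan(0.48499) = 25.9°, dipping toward NW (azimuth ≈ 325°).

25.9°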